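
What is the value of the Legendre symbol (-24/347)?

First reduce: -24 ≡ 323 (mod 347).
Reciprocity: 323 ≡ 3 and 347 ≡ 3 (mod 4), so (323/347) = −(347/323).
Reduce top mod 323: now compute (24/323).
Pull out 2^3: since 323 ≡ 3 (mod 8), (2/323) = -1, so (2/323)^3 = -1.
Reciprocity: 3 ≡ 3 and 323 ≡ 3 (mod 4), so (3/323) = −(323/3).
Reduce top mod 3: now compute (2/3).
Pull out 2: since 3 ≡ 3 (mod 8), (2/3) = -1.
Reached (1/3) = 1. Collecting the sign flips along the way, the symbol is +1.

1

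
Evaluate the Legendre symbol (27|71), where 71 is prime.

1

Reciprocity: 27 ≡ 3 and 71 ≡ 3 (mod 4), so (27/71) = −(71/27).
Reduce top mod 27: now compute (17/27).
Reciprocity: 17 ≡ 1 and 27 ≡ 3 (mod 4), so (17/27) = +(27/17).
Reduce top mod 17: now compute (10/17).
Pull out 2: since 17 ≡ 1 (mod 8), (2/17) = +1.
Reciprocity: 5 ≡ 1 and 17 ≡ 1 (mod 4), so (5/17) = +(17/5).
Reduce top mod 5: now compute (2/5).
Pull out 2: since 5 ≡ 5 (mod 8), (2/5) = -1.
Reached (1/5) = 1. Collecting the sign flips along the way, the symbol is +1.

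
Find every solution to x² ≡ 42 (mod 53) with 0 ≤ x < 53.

25, 28

53 ≡ 1 (mod 4), so we find a root by search.
Trying successive values, 25² = 625 ≡ 42 (mod 53). The other root is 53 − 25 = 28.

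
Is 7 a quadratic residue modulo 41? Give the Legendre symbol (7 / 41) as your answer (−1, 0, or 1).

Reciprocity: 7 ≡ 3 and 41 ≡ 1 (mod 4), so (7/41) = +(41/7).
Reduce top mod 7: now compute (6/7).
Pull out 2: since 7 ≡ 7 (mod 8), (2/7) = +1.
Reciprocity: 3 ≡ 3 and 7 ≡ 3 (mod 4), so (3/7) = −(7/3).
Reduce top mod 3: now compute (1/3).
Reached (1/3) = 1. Collecting the sign flips along the way, the symbol is -1.

-1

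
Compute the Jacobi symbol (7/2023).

0

Reciprocity: 7 ≡ 3 and 2023 ≡ 3 (mod 4), so (7/2023) = −(2023/7).
Reduce top mod 7: now compute (0/7).
Top reduces to 0: gcd > 1, so the symbol is 0.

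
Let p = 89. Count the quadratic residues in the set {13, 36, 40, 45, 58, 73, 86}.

4

(13/89) = -1 → non-residue.
(36/89) = +1 → QR.
(40/89) = +1 → QR.
(45/89) = +1 → QR.
(58/89) = -1 → non-residue.
(73/89) = +1 → QR.
(86/89) = -1 → non-residue.
Total quadratic residues among the 7: 4.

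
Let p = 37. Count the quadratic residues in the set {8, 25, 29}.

(8/37) = -1 → non-residue.
(25/37) = +1 → QR.
(29/37) = -1 → non-residue.
Total quadratic residues among the 3: 1.

1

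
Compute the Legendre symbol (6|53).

Euler's criterion: (6/53) ≡ 6^26 (mod 53).
6^2 ≡ 36 (mod 53)
6^4 ≡ 24 (mod 53)
6^8 ≡ 46 (mod 53)
6^16 ≡ 49 (mod 53)
6^26 = 6^(16+8+2) ≡ 1 (mod 53).
Result is 1, so (6/53) = 1.

1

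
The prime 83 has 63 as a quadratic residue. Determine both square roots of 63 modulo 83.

Since 83 ≡ 3 (mod 4), a square root of 63 is 63^((83+1)/4) = 63^21 mod 83.
Repeated squaring: 63^2≡68, 63^4≡59, 63^8≡78, 63^16≡25 (mod 83).
63^21 = 63^(16+4+1) ≡ 48 (mod 83).
Check: 48² = 2304 ≡ 63 (mod 83). The two roots are 35 and 48.

35, 48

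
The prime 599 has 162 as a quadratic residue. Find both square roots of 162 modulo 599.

296, 303

Since 599 ≡ 3 (mod 4), a square root of 162 is 162^((599+1)/4) = 162^150 mod 599.
Repeated squaring: 162^2≡487, 162^4≡564, 162^8≡27, 162^16≡130, 162^32≡128, 162^64≡211, 162^128≡195 (mod 599).
162^150 = 162^(128+16+4+2) ≡ 296 (mod 599).
Check: 296² = 87616 ≡ 162 (mod 599). The two roots are 296 and 303.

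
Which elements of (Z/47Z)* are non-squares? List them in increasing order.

Square k = 1,…,23 (k and 47−k give the same square):
1²=1, 2²=4, 3²=9, 4²=16, 5²=25, 6²=36, 7²≡2, 8²≡17, 9²≡34, 10²≡6, 11²≡27, 12²≡3, 13²≡28, 14²≡8, 15²≡37, 16²≡21, 17²≡7, 18²≡42, 19²≡32, 20²≡24, 21²≡18, 22²≡14, 23²≡12 (mod 47).
The residues are {1, 2, 3, 4, 6, 7, 8, 9, 12, 14, 16, 17, 18, 21, 24, 25, 27, 28, 32, 34, 36, 37, 42}; the non-residues are the remaining 23 nonzero classes.

5, 10, 11, 13, 15, 19, 20, 22, 23, 26, 29, 30, 31, 33, 35, 38, 39, 40, 41, 43, 44, 45, 46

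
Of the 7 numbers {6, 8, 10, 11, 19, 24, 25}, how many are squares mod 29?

3

(6/29) = +1 → QR.
(8/29) = -1 → non-residue.
(10/29) = -1 → non-residue.
(11/29) = -1 → non-residue.
(19/29) = -1 → non-residue.
(24/29) = +1 → QR.
(25/29) = +1 → QR.
Total quadratic residues among the 7: 3.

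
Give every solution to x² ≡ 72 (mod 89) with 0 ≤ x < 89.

28, 61

89 ≡ 1 (mod 4), so we find a root by search.
Trying successive values, 28² = 784 ≡ 72 (mod 89). The other root is 89 − 28 = 61.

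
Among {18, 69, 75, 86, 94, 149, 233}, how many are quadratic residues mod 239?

2

(18/239) = +1 → QR.
(69/239) = -1 → non-residue.
(75/239) = +1 → QR.
(86/239) = -1 → non-residue.
(94/239) = -1 → non-residue.
(149/239) = -1 → non-residue.
(233/239) = -1 → non-residue.
Total quadratic residues among the 7: 2.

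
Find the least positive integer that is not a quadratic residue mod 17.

(2/17) = +1, so 2 is a residue.
(3/17) = −1, so 3 is the smallest positive non-residue mod 17.

3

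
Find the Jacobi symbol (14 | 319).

Pull out 2: since 319 ≡ 7 (mod 8), (2/319) = +1.
Reciprocity: 7 ≡ 3 and 319 ≡ 3 (mod 4), so (7/319) = −(319/7).
Reduce top mod 7: now compute (4/7).
Pull out 2^2: since 7 ≡ 7 (mod 8), (2/7) = +1, so (2/7)^2 = +1.
Reached (1/7) = 1. Collecting the sign flips along the way, the symbol is -1.

-1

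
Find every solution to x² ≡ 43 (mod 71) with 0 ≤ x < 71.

16, 55

Since 71 ≡ 3 (mod 4), a square root of 43 is 43^((71+1)/4) = 43^18 mod 71.
Repeated squaring: 43^2≡3, 43^4≡9, 43^8≡10, 43^16≡29 (mod 71).
43^18 = 43^(16+2) ≡ 16 (mod 71).
Check: 16² = 256 ≡ 43 (mod 71). The two roots are 16 and 55.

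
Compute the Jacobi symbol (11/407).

0

Reciprocity: 11 ≡ 3 and 407 ≡ 3 (mod 4), so (11/407) = −(407/11).
Reduce top mod 11: now compute (0/11).
Top reduces to 0: gcd > 1, so the symbol is 0.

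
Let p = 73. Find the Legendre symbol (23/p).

1

Reciprocity: 23 ≡ 3 and 73 ≡ 1 (mod 4), so (23/73) = +(73/23).
Reduce top mod 23: now compute (4/23).
Pull out 2^2: since 23 ≡ 7 (mod 8), (2/23) = +1, so (2/23)^2 = +1.
Reached (1/23) = 1. Collecting the sign flips along the way, the symbol is +1.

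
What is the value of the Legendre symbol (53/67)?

Reciprocity: 53 ≡ 1 and 67 ≡ 3 (mod 4), so (53/67) = +(67/53).
Reduce top mod 53: now compute (14/53).
Pull out 2: since 53 ≡ 5 (mod 8), (2/53) = -1.
Reciprocity: 7 ≡ 3 and 53 ≡ 1 (mod 4), so (7/53) = +(53/7).
Reduce top mod 7: now compute (4/7).
Pull out 2^2: since 7 ≡ 7 (mod 8), (2/7) = +1, so (2/7)^2 = +1.
Reached (1/7) = 1. Collecting the sign flips along the way, the symbol is -1.

-1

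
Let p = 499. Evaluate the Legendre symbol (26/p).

Euler's criterion: (26/499) ≡ 26^249 (mod 499).
26^2 ≡ 177 (mod 499)
26^4 ≡ 391 (mod 499)
26^8 ≡ 187 (mod 499)
26^16 ≡ 39 (mod 499)
26^32 ≡ 24 (mod 499)
26^64 ≡ 77 (mod 499)
26^128 ≡ 440 (mod 499)
26^249 = 26^(128+64+32+16+8+1) ≡ 1 (mod 499).
Result is 1, so (26/499) = 1.

1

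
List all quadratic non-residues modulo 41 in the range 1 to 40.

Square k = 1,…,20 (k and 41−k give the same square):
1²=1, 2²=4, 3²=9, 4²=16, 5²=25, 6²=36, 7²≡8, 8²≡23, 9²≡40, 10²≡18, 11²≡39, 12²≡21, 13²≡5, 14²≡32, 15²≡20, 16²≡10, 17²≡2, 18²≡37, 19²≡33, 20²≡31 (mod 41).
The residues are {1, 2, 4, 5, 8, 9, 10, 16, 18, 20, 21, 23, 25, 31, 32, 33, 36, 37, 39, 40}; the non-residues are the remaining 20 nonzero classes.

3, 6, 7, 11, 12, 13, 14, 15, 17, 19, 22, 24, 26, 27, 28, 29, 30, 34, 35, 38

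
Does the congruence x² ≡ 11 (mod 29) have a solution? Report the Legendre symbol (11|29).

-1

Euler's criterion: (11/29) ≡ 11^14 (mod 29).
11^2 ≡ 5 (mod 29)
11^4 ≡ 25 (mod 29)
11^8 ≡ 16 (mod 29)
11^14 = 11^(8+4+2) ≡ 28 (mod 29).
Result is 28 ≡ −1, so (11/29) = −1.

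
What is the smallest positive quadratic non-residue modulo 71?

(2/71) = +1, so 2 is a residue.
(3/71) = +1, so 3 is a residue.
(4/71) = +1, so 4 is a residue.
(5/71) = +1, so 5 is a residue.
(6/71) = +1, so 6 is a residue.
(7/71) = −1, so 7 is the smallest positive non-residue mod 71.

7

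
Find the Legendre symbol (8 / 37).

Pull out 2^3: since 37 ≡ 5 (mod 8), (2/37) = -1, so (2/37)^3 = -1.
Reached (1/37) = 1. Collecting the sign flips along the way, the symbol is -1.

-1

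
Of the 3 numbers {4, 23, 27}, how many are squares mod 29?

2

(4/29) = +1 → QR.
(23/29) = +1 → QR.
(27/29) = -1 → non-residue.
Total quadratic residues among the 3: 2.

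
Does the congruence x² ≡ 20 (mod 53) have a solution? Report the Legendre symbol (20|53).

Pull out 2^2: since 53 ≡ 5 (mod 8), (2/53) = -1, so (2/53)^2 = +1.
Reciprocity: 5 ≡ 1 and 53 ≡ 1 (mod 4), so (5/53) = +(53/5).
Reduce top mod 5: now compute (3/5).
Reciprocity: 3 ≡ 3 and 5 ≡ 1 (mod 4), so (3/5) = +(5/3).
Reduce top mod 3: now compute (2/3).
Pull out 2: since 3 ≡ 3 (mod 8), (2/3) = -1.
Reached (1/3) = 1. Collecting the sign flips along the way, the symbol is -1.

-1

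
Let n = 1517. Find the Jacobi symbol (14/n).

1

Pull out 2: since 1517 ≡ 5 (mod 8), (2/1517) = -1.
Reciprocity: 7 ≡ 3 and 1517 ≡ 1 (mod 4), so (7/1517) = +(1517/7).
Reduce top mod 7: now compute (5/7).
Reciprocity: 5 ≡ 1 and 7 ≡ 3 (mod 4), so (5/7) = +(7/5).
Reduce top mod 5: now compute (2/5).
Pull out 2: since 5 ≡ 5 (mod 8), (2/5) = -1.
Reached (1/5) = 1. Collecting the sign flips along the way, the symbol is +1.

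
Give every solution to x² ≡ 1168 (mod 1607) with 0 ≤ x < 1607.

Since 1607 ≡ 3 (mod 4), a square root of 1168 is 1168^((1607+1)/4) = 1168^402 mod 1607.
Repeated squaring: 1168^2≡1488, 1168^4≡1305, 1168^8≡1212, 1168^16≡146, 1168^32≡425, 1168^64≡641, 1168^128≡1096, 1168^256≡787 (mod 1607).
1168^402 = 1168^(256+128+16+2) ≡ 418 (mod 1607).
Check: 418² = 174724 ≡ 1168 (mod 1607). The two roots are 418 and 1189.

418, 1189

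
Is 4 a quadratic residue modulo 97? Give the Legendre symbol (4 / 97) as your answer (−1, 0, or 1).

Pull out 2^2: since 97 ≡ 1 (mod 8), (2/97) = +1, so (2/97)^2 = +1.
Reached (1/97) = 1. Collecting the sign flips along the way, the symbol is +1.

1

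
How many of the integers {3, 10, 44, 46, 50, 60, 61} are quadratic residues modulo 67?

2

(3/67) = -1 → non-residue.
(10/67) = +1 → QR.
(44/67) = -1 → non-residue.
(46/67) = -1 → non-residue.
(50/67) = -1 → non-residue.
(60/67) = +1 → QR.
(61/67) = -1 → non-residue.
Total quadratic residues among the 7: 2.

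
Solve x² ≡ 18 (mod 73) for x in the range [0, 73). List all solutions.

23, 50

73 ≡ 1 (mod 4), so we find a root by search.
Trying successive values, 23² = 529 ≡ 18 (mod 73). The other root is 73 − 23 = 50.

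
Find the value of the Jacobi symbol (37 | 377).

Reciprocity: 37 ≡ 1 and 377 ≡ 1 (mod 4), so (37/377) = +(377/37).
Reduce top mod 37: now compute (7/37).
Reciprocity: 7 ≡ 3 and 37 ≡ 1 (mod 4), so (7/37) = +(37/7).
Reduce top mod 7: now compute (2/7).
Pull out 2: since 7 ≡ 7 (mod 8), (2/7) = +1.
Reached (1/7) = 1. Collecting the sign flips along the way, the symbol is +1.

1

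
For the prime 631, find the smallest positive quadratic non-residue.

(2/631) = +1, so 2 is a residue.
(3/631) = −1, so 3 is the smallest positive non-residue mod 631.

3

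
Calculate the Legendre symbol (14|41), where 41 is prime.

-1

Euler's criterion: (14/41) ≡ 14^20 (mod 41).
14^2 ≡ 32 (mod 41)
14^4 ≡ 40 (mod 41)
14^8 ≡ 1 (mod 41)
14^16 ≡ 1 (mod 41)
14^20 = 14^(16+4) ≡ 40 (mod 41).
Result is 40 ≡ −1, so (14/41) = −1.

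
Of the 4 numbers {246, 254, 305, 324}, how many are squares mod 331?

(246/331) = -1 → non-residue.
(254/331) = -1 → non-residue.
(305/331) = -1 → non-residue.
(324/331) = +1 → QR.
Total quadratic residues among the 4: 1.

1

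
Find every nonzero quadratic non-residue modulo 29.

2 3 8 10 11 12 14 15 17 18 19 21 26 27

Square k = 1,…,14 (k and 29−k give the same square):
1²=1, 2²=4, 3²=9, 4²=16, 5²=25, 6²≡7, 7²≡20, 8²≡6, 9²≡23, 10²≡13, 11²≡5, 12²≡28, 13²≡24, 14²≡22 (mod 29).
The residues are {1, 4, 5, 6, 7, 9, 13, 16, 20, 22, 23, 24, 25, 28}; the non-residues are the remaining 14 nonzero classes.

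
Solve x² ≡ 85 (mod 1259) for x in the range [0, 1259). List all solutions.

275, 984

Since 1259 ≡ 3 (mod 4), a square root of 85 is 85^((1259+1)/4) = 85^315 mod 1259.
Repeated squaring: 85^2≡930, 85^4≡1226, 85^8≡1089, 85^16≡1202, 85^32≡731, 85^64≡545, 85^128≡1160, 85^256≡988 (mod 1259).
85^315 = 85^(256+32+16+8+2+1) ≡ 984 (mod 1259).
Check: 984² = 968256 ≡ 85 (mod 1259). The two roots are 275 and 984.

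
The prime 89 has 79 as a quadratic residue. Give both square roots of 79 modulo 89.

41, 48

89 ≡ 1 (mod 4), so we find a root by search.
Trying successive values, 41² = 1681 ≡ 79 (mod 89). The other root is 89 − 41 = 48.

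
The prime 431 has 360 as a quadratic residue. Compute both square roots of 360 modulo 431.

126, 305

Since 431 ≡ 3 (mod 4), a square root of 360 is 360^((431+1)/4) = 360^108 mod 431.
Repeated squaring: 360^2≡300, 360^4≡352, 360^8≡207, 360^16≡180, 360^32≡75, 360^64≡22 (mod 431).
360^108 = 360^(64+32+8+4) ≡ 305 (mod 431).
Check: 305² = 93025 ≡ 360 (mod 431). The two roots are 126 and 305.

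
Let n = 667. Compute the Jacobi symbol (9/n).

1

Reciprocity: 9 ≡ 1 and 667 ≡ 3 (mod 4), so (9/667) = +(667/9).
Reduce top mod 9: now compute (1/9).
Reached (1/9) = 1. Collecting the sign flips along the way, the symbol is +1.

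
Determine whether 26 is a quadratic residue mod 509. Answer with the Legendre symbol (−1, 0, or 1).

1

Pull out 2: since 509 ≡ 5 (mod 8), (2/509) = -1.
Reciprocity: 13 ≡ 1 and 509 ≡ 1 (mod 4), so (13/509) = +(509/13).
Reduce top mod 13: now compute (2/13).
Pull out 2: since 13 ≡ 5 (mod 8), (2/13) = -1.
Reached (1/13) = 1. Collecting the sign flips along the way, the symbol is +1.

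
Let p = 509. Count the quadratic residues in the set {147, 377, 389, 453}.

(147/509) = -1 → non-residue.
(377/509) = -1 → non-residue.
(389/509) = +1 → QR.
(453/509) = +1 → QR.
Total quadratic residues among the 4: 2.

2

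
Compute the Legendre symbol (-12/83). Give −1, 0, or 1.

First reduce: -12 ≡ 71 (mod 83).
Reciprocity: 71 ≡ 3 and 83 ≡ 3 (mod 4), so (71/83) = −(83/71).
Reduce top mod 71: now compute (12/71).
Pull out 2^2: since 71 ≡ 7 (mod 8), (2/71) = +1, so (2/71)^2 = +1.
Reciprocity: 3 ≡ 3 and 71 ≡ 3 (mod 4), so (3/71) = −(71/3).
Reduce top mod 3: now compute (2/3).
Pull out 2: since 3 ≡ 3 (mod 8), (2/3) = -1.
Reached (1/3) = 1. Collecting the sign flips along the way, the symbol is -1.

-1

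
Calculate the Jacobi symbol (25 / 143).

1

Reciprocity: 25 ≡ 1 and 143 ≡ 3 (mod 4), so (25/143) = +(143/25).
Reduce top mod 25: now compute (18/25).
Pull out 2: since 25 ≡ 1 (mod 8), (2/25) = +1.
Reciprocity: 9 ≡ 1 and 25 ≡ 1 (mod 4), so (9/25) = +(25/9).
Reduce top mod 9: now compute (7/9).
Reciprocity: 7 ≡ 3 and 9 ≡ 1 (mod 4), so (7/9) = +(9/7).
Reduce top mod 7: now compute (2/7).
Pull out 2: since 7 ≡ 7 (mod 8), (2/7) = +1.
Reached (1/7) = 1. Collecting the sign flips along the way, the symbol is +1.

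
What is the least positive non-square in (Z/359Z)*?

7

(2/359) = +1, so 2 is a residue.
(3/359) = +1, so 3 is a residue.
(4/359) = +1, so 4 is a residue.
(5/359) = +1, so 5 is a residue.
(6/359) = +1, so 6 is a residue.
(7/359) = −1, so 7 is the smallest positive non-residue mod 359.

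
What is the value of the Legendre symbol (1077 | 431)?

Euler's criterion: (1077/431) ≡ 215^215 (mod 431).
215^2 ≡ 108 (mod 431)
215^4 ≡ 27 (mod 431)
215^8 ≡ 298 (mod 431)
215^16 ≡ 18 (mod 431)
215^32 ≡ 324 (mod 431)
215^64 ≡ 243 (mod 431)
215^128 ≡ 2 (mod 431)
215^215 = 215^(128+64+16+4+2+1) ≡ 430 (mod 431).
Result is 430 ≡ −1, so (1077/431) = −1.

-1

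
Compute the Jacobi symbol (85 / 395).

0

Reciprocity: 85 ≡ 1 and 395 ≡ 3 (mod 4), so (85/395) = +(395/85).
Reduce top mod 85: now compute (55/85).
Reciprocity: 55 ≡ 3 and 85 ≡ 1 (mod 4), so (55/85) = +(85/55).
Reduce top mod 55: now compute (30/55).
Pull out 2: since 55 ≡ 7 (mod 8), (2/55) = +1.
Reciprocity: 15 ≡ 3 and 55 ≡ 3 (mod 4), so (15/55) = −(55/15).
Reduce top mod 15: now compute (10/15).
Pull out 2: since 15 ≡ 7 (mod 8), (2/15) = +1.
Reciprocity: 5 ≡ 1 and 15 ≡ 3 (mod 4), so (5/15) = +(15/5).
Reduce top mod 5: now compute (0/5).
Top reduces to 0: gcd > 1, so the symbol is 0.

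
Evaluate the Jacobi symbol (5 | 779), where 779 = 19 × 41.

Reciprocity: 5 ≡ 1 and 779 ≡ 3 (mod 4), so (5/779) = +(779/5).
Reduce top mod 5: now compute (4/5).
Pull out 2^2: since 5 ≡ 5 (mod 8), (2/5) = -1, so (2/5)^2 = +1.
Reached (1/5) = 1. Collecting the sign flips along the way, the symbol is +1.

1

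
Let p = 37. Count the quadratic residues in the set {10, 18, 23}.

(10/37) = +1 → QR.
(18/37) = -1 → non-residue.
(23/37) = -1 → non-residue.
Total quadratic residues among the 3: 1.

1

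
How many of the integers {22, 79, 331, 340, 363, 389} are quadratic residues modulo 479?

(22/479) = +1 → QR.
(79/479) = -1 → non-residue.
(331/479) = +1 → QR.
(340/479) = -1 → non-residue.
(363/479) = +1 → QR.
(389/479) = -1 → non-residue.
Total quadratic residues among the 6: 3.

3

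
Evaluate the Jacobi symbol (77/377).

-1

Reciprocity: 77 ≡ 1 and 377 ≡ 1 (mod 4), so (77/377) = +(377/77).
Reduce top mod 77: now compute (69/77).
Reciprocity: 69 ≡ 1 and 77 ≡ 1 (mod 4), so (69/77) = +(77/69).
Reduce top mod 69: now compute (8/69).
Pull out 2^3: since 69 ≡ 5 (mod 8), (2/69) = -1, so (2/69)^3 = -1.
Reached (1/69) = 1. Collecting the sign flips along the way, the symbol is -1.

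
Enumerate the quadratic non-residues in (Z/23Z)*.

5,7,10,11,14,15,17,19,20,21,22

Square k = 1,…,11 (k and 23−k give the same square):
1²=1, 2²=4, 3²=9, 4²=16, 5²≡2, 6²≡13, 7²≡3, 8²≡18, 9²≡12, 10²≡8, 11²≡6 (mod 23).
The residues are {1, 2, 3, 4, 6, 8, 9, 12, 13, 16, 18}; the non-residues are the remaining 11 nonzero classes.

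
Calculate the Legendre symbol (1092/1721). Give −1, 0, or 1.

-1

Pull out 2^2: since 1721 ≡ 1 (mod 8), (2/1721) = +1, so (2/1721)^2 = +1.
Reciprocity: 273 ≡ 1 and 1721 ≡ 1 (mod 4), so (273/1721) = +(1721/273).
Reduce top mod 273: now compute (83/273).
Reciprocity: 83 ≡ 3 and 273 ≡ 1 (mod 4), so (83/273) = +(273/83).
Reduce top mod 83: now compute (24/83).
Pull out 2^3: since 83 ≡ 3 (mod 8), (2/83) = -1, so (2/83)^3 = -1.
Reciprocity: 3 ≡ 3 and 83 ≡ 3 (mod 4), so (3/83) = −(83/3).
Reduce top mod 3: now compute (2/3).
Pull out 2: since 3 ≡ 3 (mod 8), (2/3) = -1.
Reached (1/3) = 1. Collecting the sign flips along the way, the symbol is -1.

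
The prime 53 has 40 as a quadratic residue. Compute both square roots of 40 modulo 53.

53 ≡ 1 (mod 4), so we find a root by search.
Trying successive values, 26² = 676 ≡ 40 (mod 53). The other root is 53 − 26 = 27.

26, 27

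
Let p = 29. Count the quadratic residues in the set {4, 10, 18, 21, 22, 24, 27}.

3

(4/29) = +1 → QR.
(10/29) = -1 → non-residue.
(18/29) = -1 → non-residue.
(21/29) = -1 → non-residue.
(22/29) = +1 → QR.
(24/29) = +1 → QR.
(27/29) = -1 → non-residue.
Total quadratic residues among the 7: 3.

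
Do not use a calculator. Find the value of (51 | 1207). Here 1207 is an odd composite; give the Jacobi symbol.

0

Reciprocity: 51 ≡ 3 and 1207 ≡ 3 (mod 4), so (51/1207) = −(1207/51).
Reduce top mod 51: now compute (34/51).
Pull out 2: since 51 ≡ 3 (mod 8), (2/51) = -1.
Reciprocity: 17 ≡ 1 and 51 ≡ 3 (mod 4), so (17/51) = +(51/17).
Reduce top mod 17: now compute (0/17).
Top reduces to 0: gcd > 1, so the symbol is 0.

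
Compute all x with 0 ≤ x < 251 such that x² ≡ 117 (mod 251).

Since 251 ≡ 3 (mod 4), a square root of 117 is 117^((251+1)/4) = 117^63 mod 251.
Repeated squaring: 117^2≡135, 117^4≡153, 117^8≡66, 117^16≡89, 117^32≡140 (mod 251).
117^63 = 117^(32+16+8+4+2+1) ≡ 86 (mod 251).
Check: 86² = 7396 ≡ 117 (mod 251). The two roots are 86 and 165.

86, 165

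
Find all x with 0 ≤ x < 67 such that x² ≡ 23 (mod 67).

Since 67 ≡ 3 (mod 4), a square root of 23 is 23^((67+1)/4) = 23^17 mod 67.
Repeated squaring: 23^2≡60, 23^4≡49, 23^8≡56, 23^16≡54 (mod 67).
23^17 = 23^(16+1) ≡ 36 (mod 67).
Check: 36² = 1296 ≡ 23 (mod 67). The two roots are 31 and 36.

31, 36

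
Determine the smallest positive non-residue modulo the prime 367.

3

(2/367) = +1, so 2 is a residue.
(3/367) = −1, so 3 is the smallest positive non-residue mod 367.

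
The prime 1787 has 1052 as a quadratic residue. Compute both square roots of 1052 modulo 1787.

Since 1787 ≡ 3 (mod 4), a square root of 1052 is 1052^((1787+1)/4) = 1052^447 mod 1787.
Repeated squaring: 1052^2≡551, 1052^4≡1598, 1052^8≡1768, 1052^16≡361, 1052^32≡1657, 1052^64≡817, 1052^128≡938, 1052^256≡640 (mod 1787).
1052^447 = 1052^(256+128+32+16+8+4+2+1) ≡ 1469 (mod 1787).
Check: 1469² = 2157961 ≡ 1052 (mod 1787). The two roots are 318 and 1469.

318, 1469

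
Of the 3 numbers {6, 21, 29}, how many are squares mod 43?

2

(6/43) = +1 → QR.
(21/43) = +1 → QR.
(29/43) = -1 → non-residue.
Total quadratic residues among the 3: 2.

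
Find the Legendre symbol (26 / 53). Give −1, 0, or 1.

-1

Pull out 2: since 53 ≡ 5 (mod 8), (2/53) = -1.
Reciprocity: 13 ≡ 1 and 53 ≡ 1 (mod 4), so (13/53) = +(53/13).
Reduce top mod 13: now compute (1/13).
Reached (1/13) = 1. Collecting the sign flips along the way, the symbol is -1.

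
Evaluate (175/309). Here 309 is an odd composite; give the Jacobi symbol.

1

Reciprocity: 175 ≡ 3 and 309 ≡ 1 (mod 4), so (175/309) = +(309/175).
Reduce top mod 175: now compute (134/175).
Pull out 2: since 175 ≡ 7 (mod 8), (2/175) = +1.
Reciprocity: 67 ≡ 3 and 175 ≡ 3 (mod 4), so (67/175) = −(175/67).
Reduce top mod 67: now compute (41/67).
Reciprocity: 41 ≡ 1 and 67 ≡ 3 (mod 4), so (41/67) = +(67/41).
Reduce top mod 41: now compute (26/41).
Pull out 2: since 41 ≡ 1 (mod 8), (2/41) = +1.
Reciprocity: 13 ≡ 1 and 41 ≡ 1 (mod 4), so (13/41) = +(41/13).
Reduce top mod 13: now compute (2/13).
Pull out 2: since 13 ≡ 5 (mod 8), (2/13) = -1.
Reached (1/13) = 1. Collecting the sign flips along the way, the symbol is +1.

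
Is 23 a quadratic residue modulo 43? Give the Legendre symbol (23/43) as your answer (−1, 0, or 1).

1

Reciprocity: 23 ≡ 3 and 43 ≡ 3 (mod 4), so (23/43) = −(43/23).
Reduce top mod 23: now compute (20/23).
Pull out 2^2: since 23 ≡ 7 (mod 8), (2/23) = +1, so (2/23)^2 = +1.
Reciprocity: 5 ≡ 1 and 23 ≡ 3 (mod 4), so (5/23) = +(23/5).
Reduce top mod 5: now compute (3/5).
Reciprocity: 3 ≡ 3 and 5 ≡ 1 (mod 4), so (3/5) = +(5/3).
Reduce top mod 3: now compute (2/3).
Pull out 2: since 3 ≡ 3 (mod 8), (2/3) = -1.
Reached (1/3) = 1. Collecting the sign flips along the way, the symbol is +1.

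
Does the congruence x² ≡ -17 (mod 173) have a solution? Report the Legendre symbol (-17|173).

-1

Euler's criterion: (-17/173) ≡ 156^86 (mod 173).
156^2 ≡ 116 (mod 173)
156^4 ≡ 135 (mod 173)
156^8 ≡ 60 (mod 173)
156^16 ≡ 140 (mod 173)
156^32 ≡ 51 (mod 173)
156^64 ≡ 6 (mod 173)
156^86 = 156^(64+16+4+2) ≡ 172 (mod 173).
Result is 172 ≡ −1, so (-17/173) = −1.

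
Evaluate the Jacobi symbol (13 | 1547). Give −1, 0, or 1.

0

Reciprocity: 13 ≡ 1 and 1547 ≡ 3 (mod 4), so (13/1547) = +(1547/13).
Reduce top mod 13: now compute (0/13).
Top reduces to 0: gcd > 1, so the symbol is 0.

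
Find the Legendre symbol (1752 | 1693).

1

First reduce: 1752 ≡ 59 (mod 1693).
Reciprocity: 59 ≡ 3 and 1693 ≡ 1 (mod 4), so (59/1693) = +(1693/59).
Reduce top mod 59: now compute (41/59).
Reciprocity: 41 ≡ 1 and 59 ≡ 3 (mod 4), so (41/59) = +(59/41).
Reduce top mod 41: now compute (18/41).
Pull out 2: since 41 ≡ 1 (mod 8), (2/41) = +1.
Reciprocity: 9 ≡ 1 and 41 ≡ 1 (mod 4), so (9/41) = +(41/9).
Reduce top mod 9: now compute (5/9).
Reciprocity: 5 ≡ 1 and 9 ≡ 1 (mod 4), so (5/9) = +(9/5).
Reduce top mod 5: now compute (4/5).
Pull out 2^2: since 5 ≡ 5 (mod 8), (2/5) = -1, so (2/5)^2 = +1.
Reached (1/5) = 1. Collecting the sign flips along the way, the symbol is +1.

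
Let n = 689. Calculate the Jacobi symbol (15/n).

-1

Reciprocity: 15 ≡ 3 and 689 ≡ 1 (mod 4), so (15/689) = +(689/15).
Reduce top mod 15: now compute (14/15).
Pull out 2: since 15 ≡ 7 (mod 8), (2/15) = +1.
Reciprocity: 7 ≡ 3 and 15 ≡ 3 (mod 4), so (7/15) = −(15/7).
Reduce top mod 7: now compute (1/7).
Reached (1/7) = 1. Collecting the sign flips along the way, the symbol is -1.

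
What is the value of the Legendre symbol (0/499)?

Top reduces to 0: gcd > 1, so the symbol is 0.

0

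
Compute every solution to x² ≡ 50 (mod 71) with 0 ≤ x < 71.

11, 60

Since 71 ≡ 3 (mod 4), a square root of 50 is 50^((71+1)/4) = 50^18 mod 71.
Repeated squaring: 50^2≡15, 50^4≡12, 50^8≡2, 50^16≡4 (mod 71).
50^18 = 50^(16+2) ≡ 60 (mod 71).
Check: 60² = 3600 ≡ 50 (mod 71). The two roots are 11 and 60.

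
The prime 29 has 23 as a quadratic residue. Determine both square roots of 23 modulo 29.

9, 20

29 ≡ 1 (mod 4), so we find a root by search.
Trying successive values, 9² = 81 ≡ 23 (mod 29). The other root is 29 − 9 = 20.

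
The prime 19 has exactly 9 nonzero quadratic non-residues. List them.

2,3,8,10,12,13,14,15,18

Square k = 1,…,9 (k and 19−k give the same square):
1²=1, 2²=4, 3²=9, 4²=16, 5²≡6, 6²≡17, 7²≡11, 8²≡7, 9²≡5 (mod 19).
The residues are {1, 4, 5, 6, 7, 9, 11, 16, 17}; the non-residues are the remaining 9 nonzero classes.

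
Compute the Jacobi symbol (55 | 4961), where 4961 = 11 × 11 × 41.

Reciprocity: 55 ≡ 3 and 4961 ≡ 1 (mod 4), so (55/4961) = +(4961/55).
Reduce top mod 55: now compute (11/55).
Reciprocity: 11 ≡ 3 and 55 ≡ 3 (mod 4), so (11/55) = −(55/11).
Reduce top mod 11: now compute (0/11).
Top reduces to 0: gcd > 1, so the symbol is 0.

0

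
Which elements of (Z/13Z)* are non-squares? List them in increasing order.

2,5,6,7,8,11

Square k = 1,…,6 (k and 13−k give the same square):
1²=1, 2²=4, 3²=9, 4²≡3, 5²≡12, 6²≡10 (mod 13).
The residues are {1, 3, 4, 9, 10, 12}; the non-residues are the remaining 6 nonzero classes.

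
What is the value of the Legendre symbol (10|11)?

-1

Pull out 2: since 11 ≡ 3 (mod 8), (2/11) = -1.
Reciprocity: 5 ≡ 1 and 11 ≡ 3 (mod 4), so (5/11) = +(11/5).
Reduce top mod 5: now compute (1/5).
Reached (1/5) = 1. Collecting the sign flips along the way, the symbol is -1.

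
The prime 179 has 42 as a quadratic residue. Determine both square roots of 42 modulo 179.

Since 179 ≡ 3 (mod 4), a square root of 42 is 42^((179+1)/4) = 42^45 mod 179.
Repeated squaring: 42^2≡153, 42^4≡139, 42^8≡168, 42^16≡121, 42^32≡142 (mod 179).
42^45 = 42^(32+8+4+1) ≡ 20 (mod 179).
Check: 20² = 400 ≡ 42 (mod 179). The two roots are 20 and 159.

20, 159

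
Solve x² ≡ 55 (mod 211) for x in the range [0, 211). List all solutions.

Since 211 ≡ 3 (mod 4), a square root of 55 is 55^((211+1)/4) = 55^53 mod 211.
Repeated squaring: 55^2≡71, 55^4≡188, 55^8≡107, 55^16≡55, 55^32≡71 (mod 211).
55^53 = 55^(32+16+4+1) ≡ 107 (mod 211).
Check: 107² = 11449 ≡ 55 (mod 211). The two roots are 104 and 107.

104, 107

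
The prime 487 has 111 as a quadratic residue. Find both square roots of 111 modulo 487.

164, 323

Since 487 ≡ 3 (mod 4), a square root of 111 is 111^((487+1)/4) = 111^122 mod 487.
Repeated squaring: 111^2≡146, 111^4≡375, 111^8≡369, 111^16≡288, 111^32≡154, 111^64≡340 (mod 487).
111^122 = 111^(64+32+16+8+2) ≡ 164 (mod 487).
Check: 164² = 26896 ≡ 111 (mod 487). The two roots are 164 and 323.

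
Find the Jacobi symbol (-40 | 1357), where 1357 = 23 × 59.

1

First reduce: -40 ≡ 1317 (mod 1357).
Reciprocity: 1317 ≡ 1 and 1357 ≡ 1 (mod 4), so (1317/1357) = +(1357/1317).
Reduce top mod 1317: now compute (40/1317).
Pull out 2^3: since 1317 ≡ 5 (mod 8), (2/1317) = -1, so (2/1317)^3 = -1.
Reciprocity: 5 ≡ 1 and 1317 ≡ 1 (mod 4), so (5/1317) = +(1317/5).
Reduce top mod 5: now compute (2/5).
Pull out 2: since 5 ≡ 5 (mod 8), (2/5) = -1.
Reached (1/5) = 1. Collecting the sign flips along the way, the symbol is +1.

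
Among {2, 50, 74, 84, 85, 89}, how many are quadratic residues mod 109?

3

(2/109) = -1 → non-residue.
(50/109) = -1 → non-residue.
(74/109) = +1 → QR.
(84/109) = +1 → QR.
(85/109) = -1 → non-residue.
(89/109) = +1 → QR.
Total quadratic residues among the 6: 3.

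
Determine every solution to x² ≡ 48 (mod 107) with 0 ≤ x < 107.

Since 107 ≡ 3 (mod 4), a square root of 48 is 48^((107+1)/4) = 48^27 mod 107.
Repeated squaring: 48^2≡57, 48^4≡39, 48^8≡23, 48^16≡101 (mod 107).
48^27 = 48^(16+8+2+1) ≡ 35 (mod 107).
Check: 35² = 1225 ≡ 48 (mod 107). The two roots are 35 and 72.

35, 72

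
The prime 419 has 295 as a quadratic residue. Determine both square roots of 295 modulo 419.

53, 366

Since 419 ≡ 3 (mod 4), a square root of 295 is 295^((419+1)/4) = 295^105 mod 419.
Repeated squaring: 295^2≡292, 295^4≡207, 295^8≡111, 295^16≡170, 295^32≡408, 295^64≡121 (mod 419).
295^105 = 295^(64+32+8+1) ≡ 366 (mod 419).
Check: 366² = 133956 ≡ 295 (mod 419). The two roots are 53 and 366.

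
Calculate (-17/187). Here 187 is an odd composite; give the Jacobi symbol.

0

First reduce: -17 ≡ 170 (mod 187).
Pull out 2: since 187 ≡ 3 (mod 8), (2/187) = -1.
Reciprocity: 85 ≡ 1 and 187 ≡ 3 (mod 4), so (85/187) = +(187/85).
Reduce top mod 85: now compute (17/85).
Reciprocity: 17 ≡ 1 and 85 ≡ 1 (mod 4), so (17/85) = +(85/17).
Reduce top mod 17: now compute (0/17).
Top reduces to 0: gcd > 1, so the symbol is 0.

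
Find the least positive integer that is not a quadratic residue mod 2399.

11

(2/2399) = +1, so 2 is a residue.
(3/2399) = +1, so 3 is a residue.
(4/2399) = +1, so 4 is a residue.
(5/2399) = +1, so 5 is a residue.
(6/2399) = +1, so 6 is a residue.
(7/2399) = +1, so 7 is a residue.
(8/2399) = +1, so 8 is a residue.
(9/2399) = +1, so 9 is a residue.
(10/2399) = +1, so 10 is a residue.
(11/2399) = −1, so 11 is the smallest positive non-residue mod 2399.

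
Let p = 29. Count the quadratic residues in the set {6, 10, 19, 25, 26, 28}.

3

(6/29) = +1 → QR.
(10/29) = -1 → non-residue.
(19/29) = -1 → non-residue.
(25/29) = +1 → QR.
(26/29) = -1 → non-residue.
(28/29) = +1 → QR.
Total quadratic residues among the 6: 3.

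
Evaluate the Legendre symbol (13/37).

Reciprocity: 13 ≡ 1 and 37 ≡ 1 (mod 4), so (13/37) = +(37/13).
Reduce top mod 13: now compute (11/13).
Reciprocity: 11 ≡ 3 and 13 ≡ 1 (mod 4), so (11/13) = +(13/11).
Reduce top mod 11: now compute (2/11).
Pull out 2: since 11 ≡ 3 (mod 8), (2/11) = -1.
Reached (1/11) = 1. Collecting the sign flips along the way, the symbol is -1.

-1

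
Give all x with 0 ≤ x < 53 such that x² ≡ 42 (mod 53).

25, 28

53 ≡ 1 (mod 4), so we find a root by search.
Trying successive values, 25² = 625 ≡ 42 (mod 53). The other root is 53 − 25 = 28.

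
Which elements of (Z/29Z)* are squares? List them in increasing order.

1,4,5,6,7,9,13,16,20,22,23,24,25,28

Square k = 1,…,14 (k and 29−k give the same square):
1²=1, 2²=4, 3²=9, 4²=16, 5²=25, 6²≡7, 7²≡20, 8²≡6, 9²≡23, 10²≡13, 11²≡5, 12²≡28, 13²≡24, 14²≡22 (mod 29).
So the quadratic residues mod 29 are {1, 4, 5, 6, 7, 9, 13, 16, 20, 22, 23, 24, 25, 28}.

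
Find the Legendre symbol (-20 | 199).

-1

First reduce: -20 ≡ 179 (mod 199).
Reciprocity: 179 ≡ 3 and 199 ≡ 3 (mod 4), so (179/199) = −(199/179).
Reduce top mod 179: now compute (20/179).
Pull out 2^2: since 179 ≡ 3 (mod 8), (2/179) = -1, so (2/179)^2 = +1.
Reciprocity: 5 ≡ 1 and 179 ≡ 3 (mod 4), so (5/179) = +(179/5).
Reduce top mod 5: now compute (4/5).
Pull out 2^2: since 5 ≡ 5 (mod 8), (2/5) = -1, so (2/5)^2 = +1.
Reached (1/5) = 1. Collecting the sign flips along the way, the symbol is -1.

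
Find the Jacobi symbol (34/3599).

-1

Pull out 2: since 3599 ≡ 7 (mod 8), (2/3599) = +1.
Reciprocity: 17 ≡ 1 and 3599 ≡ 3 (mod 4), so (17/3599) = +(3599/17).
Reduce top mod 17: now compute (12/17).
Pull out 2^2: since 17 ≡ 1 (mod 8), (2/17) = +1, so (2/17)^2 = +1.
Reciprocity: 3 ≡ 3 and 17 ≡ 1 (mod 4), so (3/17) = +(17/3).
Reduce top mod 3: now compute (2/3).
Pull out 2: since 3 ≡ 3 (mod 8), (2/3) = -1.
Reached (1/3) = 1. Collecting the sign flips along the way, the symbol is -1.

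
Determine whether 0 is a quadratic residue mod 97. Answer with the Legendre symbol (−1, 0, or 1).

Top reduces to 0: gcd > 1, so the symbol is 0.

0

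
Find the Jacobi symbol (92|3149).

-1

Pull out 2^2: since 3149 ≡ 5 (mod 8), (2/3149) = -1, so (2/3149)^2 = +1.
Reciprocity: 23 ≡ 3 and 3149 ≡ 1 (mod 4), so (23/3149) = +(3149/23).
Reduce top mod 23: now compute (21/23).
Reciprocity: 21 ≡ 1 and 23 ≡ 3 (mod 4), so (21/23) = +(23/21).
Reduce top mod 21: now compute (2/21).
Pull out 2: since 21 ≡ 5 (mod 8), (2/21) = -1.
Reached (1/21) = 1. Collecting the sign flips along the way, the symbol is -1.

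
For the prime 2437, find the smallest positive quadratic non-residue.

(2/2437) = −1, so 2 is the smallest positive non-residue mod 2437.

2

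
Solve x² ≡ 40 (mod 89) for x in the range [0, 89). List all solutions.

29, 60

89 ≡ 1 (mod 4), so we find a root by search.
Trying successive values, 29² = 841 ≡ 40 (mod 89). The other root is 89 − 29 = 60.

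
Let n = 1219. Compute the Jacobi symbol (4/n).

1

Pull out 2^2: since 1219 ≡ 3 (mod 8), (2/1219) = -1, so (2/1219)^2 = +1.
Reached (1/1219) = 1. Collecting the sign flips along the way, the symbol is +1.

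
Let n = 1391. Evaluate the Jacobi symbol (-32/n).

First reduce: -32 ≡ 1359 (mod 1391).
Reciprocity: 1359 ≡ 3 and 1391 ≡ 3 (mod 4), so (1359/1391) = −(1391/1359).
Reduce top mod 1359: now compute (32/1359).
Pull out 2^5: since 1359 ≡ 7 (mod 8), (2/1359) = +1, so (2/1359)^5 = +1.
Reached (1/1359) = 1. Collecting the sign flips along the way, the symbol is -1.

-1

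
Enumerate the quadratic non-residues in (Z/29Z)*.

Square k = 1,…,14 (k and 29−k give the same square):
1²=1, 2²=4, 3²=9, 4²=16, 5²=25, 6²≡7, 7²≡20, 8²≡6, 9²≡23, 10²≡13, 11²≡5, 12²≡28, 13²≡24, 14²≡22 (mod 29).
The residues are {1, 4, 5, 6, 7, 9, 13, 16, 20, 22, 23, 24, 25, 28}; the non-residues are the remaining 14 nonzero classes.

2,3,8,10,11,12,14,15,17,18,19,21,26,27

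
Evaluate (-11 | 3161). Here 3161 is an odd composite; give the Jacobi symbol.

First reduce: -11 ≡ 3150 (mod 3161).
Pull out 2: since 3161 ≡ 1 (mod 8), (2/3161) = +1.
Reciprocity: 1575 ≡ 3 and 3161 ≡ 1 (mod 4), so (1575/3161) = +(3161/1575).
Reduce top mod 1575: now compute (11/1575).
Reciprocity: 11 ≡ 3 and 1575 ≡ 3 (mod 4), so (11/1575) = −(1575/11).
Reduce top mod 11: now compute (2/11).
Pull out 2: since 11 ≡ 3 (mod 8), (2/11) = -1.
Reached (1/11) = 1. Collecting the sign flips along the way, the symbol is +1.

1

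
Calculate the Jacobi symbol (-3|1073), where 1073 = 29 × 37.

First reduce: -3 ≡ 1070 (mod 1073).
Pull out 2: since 1073 ≡ 1 (mod 8), (2/1073) = +1.
Reciprocity: 535 ≡ 3 and 1073 ≡ 1 (mod 4), so (535/1073) = +(1073/535).
Reduce top mod 535: now compute (3/535).
Reciprocity: 3 ≡ 3 and 535 ≡ 3 (mod 4), so (3/535) = −(535/3).
Reduce top mod 3: now compute (1/3).
Reached (1/3) = 1. Collecting the sign flips along the way, the symbol is -1.

-1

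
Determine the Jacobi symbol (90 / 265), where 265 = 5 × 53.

0

Pull out 2: since 265 ≡ 1 (mod 8), (2/265) = +1.
Reciprocity: 45 ≡ 1 and 265 ≡ 1 (mod 4), so (45/265) = +(265/45).
Reduce top mod 45: now compute (40/45).
Pull out 2^3: since 45 ≡ 5 (mod 8), (2/45) = -1, so (2/45)^3 = -1.
Reciprocity: 5 ≡ 1 and 45 ≡ 1 (mod 4), so (5/45) = +(45/5).
Reduce top mod 5: now compute (0/5).
Top reduces to 0: gcd > 1, so the symbol is 0.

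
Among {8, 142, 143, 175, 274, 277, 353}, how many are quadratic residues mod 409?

(8/409) = +1 → QR.
(142/409) = +1 → QR.
(143/409) = +1 → QR.
(175/409) = -1 → non-residue.
(274/409) = +1 → QR.
(277/409) = -1 → non-residue.
(353/409) = -1 → non-residue.
Total quadratic residues among the 7: 4.

4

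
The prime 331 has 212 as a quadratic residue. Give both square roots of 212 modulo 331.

Since 331 ≡ 3 (mod 4), a square root of 212 is 212^((331+1)/4) = 212^83 mod 331.
Repeated squaring: 212^2≡259, 212^4≡219, 212^8≡297, 212^16≡163, 212^32≡89, 212^64≡308 (mod 331).
212^83 = 212^(64+16+2+1) ≡ 132 (mod 331).
Check: 132² = 17424 ≡ 212 (mod 331). The two roots are 132 and 199.

132, 199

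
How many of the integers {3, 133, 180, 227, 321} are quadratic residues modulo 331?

2

(3/331) = -1 → non-residue.
(133/331) = -1 → non-residue.
(180/331) = +1 → QR.
(227/331) = -1 → non-residue.
(321/331) = +1 → QR.
Total quadratic residues among the 5: 2.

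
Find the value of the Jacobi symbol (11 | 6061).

0

Reciprocity: 11 ≡ 3 and 6061 ≡ 1 (mod 4), so (11/6061) = +(6061/11).
Reduce top mod 11: now compute (0/11).
Top reduces to 0: gcd > 1, so the symbol is 0.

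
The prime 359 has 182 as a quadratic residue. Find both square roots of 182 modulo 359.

30, 329

Since 359 ≡ 3 (mod 4), a square root of 182 is 182^((359+1)/4) = 182^90 mod 359.
Repeated squaring: 182^2≡96, 182^4≡241, 182^8≡282, 182^16≡185, 182^32≡120, 182^64≡40 (mod 359).
182^90 = 182^(64+16+8+2) ≡ 30 (mod 359).
Check: 30² = 900 ≡ 182 (mod 359). The two roots are 30 and 329.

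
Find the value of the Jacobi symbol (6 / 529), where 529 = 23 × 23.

1

Pull out 2: since 529 ≡ 1 (mod 8), (2/529) = +1.
Reciprocity: 3 ≡ 3 and 529 ≡ 1 (mod 4), so (3/529) = +(529/3).
Reduce top mod 3: now compute (1/3).
Reached (1/3) = 1. Collecting the sign flips along the way, the symbol is +1.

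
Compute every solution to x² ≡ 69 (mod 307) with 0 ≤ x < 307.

88, 219

Since 307 ≡ 3 (mod 4), a square root of 69 is 69^((307+1)/4) = 69^77 mod 307.
Repeated squaring: 69^2≡156, 69^4≡83, 69^8≡135, 69^16≡112, 69^32≡264, 69^64≡7 (mod 307).
69^77 = 69^(64+8+4+1) ≡ 219 (mod 307).
Check: 219² = 47961 ≡ 69 (mod 307). The two roots are 88 and 219.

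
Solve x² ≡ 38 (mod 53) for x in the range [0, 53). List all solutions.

12, 41

53 ≡ 1 (mod 4), so we find a root by search.
Trying successive values, 12² = 144 ≡ 38 (mod 53). The other root is 53 − 12 = 41.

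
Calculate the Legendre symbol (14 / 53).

-1

Pull out 2: since 53 ≡ 5 (mod 8), (2/53) = -1.
Reciprocity: 7 ≡ 3 and 53 ≡ 1 (mod 4), so (7/53) = +(53/7).
Reduce top mod 7: now compute (4/7).
Pull out 2^2: since 7 ≡ 7 (mod 8), (2/7) = +1, so (2/7)^2 = +1.
Reached (1/7) = 1. Collecting the sign flips along the way, the symbol is -1.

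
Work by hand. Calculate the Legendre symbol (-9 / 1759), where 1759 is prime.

-1

First reduce: -9 ≡ 1750 (mod 1759).
Pull out 2: since 1759 ≡ 7 (mod 8), (2/1759) = +1.
Reciprocity: 875 ≡ 3 and 1759 ≡ 3 (mod 4), so (875/1759) = −(1759/875).
Reduce top mod 875: now compute (9/875).
Reciprocity: 9 ≡ 1 and 875 ≡ 3 (mod 4), so (9/875) = +(875/9).
Reduce top mod 9: now compute (2/9).
Pull out 2: since 9 ≡ 1 (mod 8), (2/9) = +1.
Reached (1/9) = 1. Collecting the sign flips along the way, the symbol is -1.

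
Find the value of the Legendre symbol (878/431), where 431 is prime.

Euler's criterion: (878/431) ≡ 16^215 (mod 431).
16^2 ≡ 256 (mod 431)
16^4 ≡ 24 (mod 431)
16^8 ≡ 145 (mod 431)
16^16 ≡ 337 (mod 431)
16^32 ≡ 216 (mod 431)
16^64 ≡ 108 (mod 431)
16^128 ≡ 27 (mod 431)
16^215 = 16^(128+64+16+4+2+1) ≡ 1 (mod 431).
Result is 1, so (878/431) = 1.

1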